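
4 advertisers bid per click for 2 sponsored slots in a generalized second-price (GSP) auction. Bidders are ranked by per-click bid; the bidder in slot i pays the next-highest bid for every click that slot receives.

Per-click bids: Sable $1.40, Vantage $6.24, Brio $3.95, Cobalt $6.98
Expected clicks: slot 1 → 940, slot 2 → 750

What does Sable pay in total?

Sorting advertisers: $6.98 (Cobalt) > $6.24 (Vantage) > $3.95 (Brio) > …
Sable ranks below slot 2 → no slot, pays nothing.

Sable pays $0.00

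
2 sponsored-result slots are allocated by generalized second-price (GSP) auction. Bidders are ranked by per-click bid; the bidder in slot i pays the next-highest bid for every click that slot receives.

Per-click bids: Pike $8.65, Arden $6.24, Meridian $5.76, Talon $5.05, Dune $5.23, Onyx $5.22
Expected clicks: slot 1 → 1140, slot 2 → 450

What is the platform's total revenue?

Total revenue: $9705.60

Sorting advertisers: $8.65 (Pike) > $6.24 (Arden) > $5.76 (Meridian) > …
Slot 1: Pike pays $6.24 × 1140 = $7113.60
Slot 2: Arden pays $5.76 × 450 = $2592.00
Total = $9705.60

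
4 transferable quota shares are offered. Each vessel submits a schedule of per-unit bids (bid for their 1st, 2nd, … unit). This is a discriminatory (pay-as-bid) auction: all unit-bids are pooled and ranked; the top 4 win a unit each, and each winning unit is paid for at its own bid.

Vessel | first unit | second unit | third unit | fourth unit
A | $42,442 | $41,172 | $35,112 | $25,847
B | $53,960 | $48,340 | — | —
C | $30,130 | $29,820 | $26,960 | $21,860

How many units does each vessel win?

Pooled unit-bids ranked (top 4): 53,960 (B-1), 48,340 (B-2), 42,442 (A-1), 41,172 (A-2)
Next rejected bid: $35,112 (not a price — pay-as-bid).
Allocation: A 2, B 2.

A 2, B 2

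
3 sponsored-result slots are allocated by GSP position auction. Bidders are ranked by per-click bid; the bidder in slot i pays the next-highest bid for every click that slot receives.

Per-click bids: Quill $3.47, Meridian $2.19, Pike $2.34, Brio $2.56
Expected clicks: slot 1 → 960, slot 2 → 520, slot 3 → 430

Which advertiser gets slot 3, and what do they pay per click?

Per-click bids in order: $3.47 (Quill) > $2.56 (Brio) > $2.34 (Pike) > $2.19 (Meridian)
Slot 3 goes to the third-ranked bidder, Pike, who pays the next bid down: $2.19/click.

Pike; $2.19 per click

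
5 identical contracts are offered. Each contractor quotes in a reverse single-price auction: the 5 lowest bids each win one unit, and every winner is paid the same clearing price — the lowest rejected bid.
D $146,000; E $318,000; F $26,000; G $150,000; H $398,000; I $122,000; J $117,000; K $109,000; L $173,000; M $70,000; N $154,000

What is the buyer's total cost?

Total cost: $730,000

Ordering the bids: 26,000 (F), 70,000 (M), 109,000 (K), 117,000 (J), 122,000 (I), 146,000 (D), 150,000 (G), …
Winners (5 units): F, M, K, J, I.
Clearing price = lowest rejected bid = $146,000.
Total cost = 5 × $146,000 = $730,000.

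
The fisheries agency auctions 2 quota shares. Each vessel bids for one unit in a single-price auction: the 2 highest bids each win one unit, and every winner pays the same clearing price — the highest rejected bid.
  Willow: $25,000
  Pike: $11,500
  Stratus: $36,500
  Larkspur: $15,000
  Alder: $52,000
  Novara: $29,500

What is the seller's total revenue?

Sorting: 52,000 (Alder), 36,500 (Stratus), 29,500 (Novara), 25,000 (Willow), …
The 2 highest are Alder, Stratus.
Clearing price = highest rejected bid = $29,500.
Total revenue = 2 × $29,500 = $59,000.

Total revenue: $59,000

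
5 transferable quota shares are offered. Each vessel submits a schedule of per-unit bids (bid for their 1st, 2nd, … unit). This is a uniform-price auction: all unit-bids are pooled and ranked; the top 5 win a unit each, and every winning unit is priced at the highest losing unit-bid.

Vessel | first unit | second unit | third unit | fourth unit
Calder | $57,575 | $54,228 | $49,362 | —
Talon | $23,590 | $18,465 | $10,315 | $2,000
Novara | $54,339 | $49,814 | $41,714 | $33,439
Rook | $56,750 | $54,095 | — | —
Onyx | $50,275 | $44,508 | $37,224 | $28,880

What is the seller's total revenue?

Total revenue: $251,375

Merging the schedules and taking the best 5: 57,575 (Calder-1), 56,750 (Rook-1), 54,339 (Novara-1), 54,228 (Calder-2), 54,095 (Rook-2)
First bid not allocated: $50,275.
Allocation: Calder 2, Novara 1, Rook 2. Every unit priced at $50,275.
Revenue = 5 × 50,275 = $251,375.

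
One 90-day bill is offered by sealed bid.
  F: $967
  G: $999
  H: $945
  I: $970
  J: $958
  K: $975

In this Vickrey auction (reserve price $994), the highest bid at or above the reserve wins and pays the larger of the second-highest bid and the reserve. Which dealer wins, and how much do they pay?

G pays $994

Sorting bids: 999 (G) > 975 (K) > 970 (I) > 967 (F) > 958 (J) > 945 (H)
G has the top bid at or above the reserve ($999).
max(second-highest $975, reserve $994) = $994.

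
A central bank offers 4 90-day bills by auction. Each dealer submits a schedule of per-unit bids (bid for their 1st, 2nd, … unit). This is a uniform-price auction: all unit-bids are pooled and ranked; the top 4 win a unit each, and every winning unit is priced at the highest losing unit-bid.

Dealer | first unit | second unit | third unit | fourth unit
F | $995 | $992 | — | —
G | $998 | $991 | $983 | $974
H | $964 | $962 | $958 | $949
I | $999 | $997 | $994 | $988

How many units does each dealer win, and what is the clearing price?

F 1, G 1, I 2; clearing price $994

Pooled unit-bids ranked (top 4): 999 (I-1), 998 (G-1), 997 (I-2), 995 (F-1)
The (k+1)-th unit-bid is $994.
Allocation: F 1, G 1, I 2.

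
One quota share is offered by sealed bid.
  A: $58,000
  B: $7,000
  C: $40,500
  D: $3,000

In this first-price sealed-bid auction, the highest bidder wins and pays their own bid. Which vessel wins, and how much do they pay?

A pays $58,000

First-price sealed-bid auction: the highest bidder wins and pays their own bid.
Sorting bids: 58,000 (A) > 40,500 (C) > 7,000 (B) > 3,000 (D)
A is highest → pays own bid, $58,000.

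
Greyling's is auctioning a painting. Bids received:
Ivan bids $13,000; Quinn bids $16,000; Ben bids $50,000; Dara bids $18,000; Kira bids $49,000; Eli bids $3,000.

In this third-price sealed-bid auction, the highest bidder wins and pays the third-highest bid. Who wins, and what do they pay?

Third-price sealed-bid auction: the highest bidder wins and pays the third-highest bid.
Sorting bids: 50,000 (Ben) > 49,000 (Kira) > 18,000 (Dara) > 16,000 (Quinn) > 13,000 (Ivan) > 3,000 (Eli)
Ben wins; payment is bid #3 in the ranking = $18,000.

Ben pays $18,000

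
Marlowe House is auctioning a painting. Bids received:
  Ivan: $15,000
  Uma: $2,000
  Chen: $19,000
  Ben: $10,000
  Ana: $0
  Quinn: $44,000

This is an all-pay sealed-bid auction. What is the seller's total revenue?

Rule: the highest bidder wins the item, but every bidder pays their own bid.
Sorting bids: 44,000 (Quinn) > 19,000 (Chen) > 15,000 (Ivan) > 10,000 (Ben) > 2,000 (Uma) > 0 (Ana)
Every bidder forfeits their bid regardless of winning.
Revenue = 15,000 + 2,000 + 19,000 + 10,000 + 0 + 44,000 = $90,000.

Total revenue: $90,000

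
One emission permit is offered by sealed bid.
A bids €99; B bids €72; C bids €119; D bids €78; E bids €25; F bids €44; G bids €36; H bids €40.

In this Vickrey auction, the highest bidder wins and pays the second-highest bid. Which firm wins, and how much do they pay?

Rule: the highest bidder wins and pays the second-highest bid.
Sorting bids: 119 (C) > 99 (A) > 78 (D) > 72 (B) > 44 (F) > 40 (H) > …
C wins with the highest bid; price is set by the runner-up at €99.

C pays €99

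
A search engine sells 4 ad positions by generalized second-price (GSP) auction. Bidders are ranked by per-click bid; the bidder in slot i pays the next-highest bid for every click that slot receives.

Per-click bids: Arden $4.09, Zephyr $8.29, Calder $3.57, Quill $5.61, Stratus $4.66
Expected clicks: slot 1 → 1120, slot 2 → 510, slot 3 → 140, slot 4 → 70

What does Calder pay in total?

Ranked by bid: $8.29 (Zephyr) > $5.61 (Quill) > $4.66 (Stratus) > $4.09 (Arden) > $3.57 (Calder)
Calder ranks below slot 4 → no slot, pays nothing.

Calder pays $0.00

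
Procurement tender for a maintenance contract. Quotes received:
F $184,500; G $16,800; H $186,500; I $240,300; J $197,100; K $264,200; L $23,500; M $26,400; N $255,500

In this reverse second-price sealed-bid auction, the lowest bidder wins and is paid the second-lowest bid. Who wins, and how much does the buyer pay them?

Reverse second-price sealed-bid auction: the lowest bidder wins and is paid the second-lowest bid.
Bids in order: 16,800 (G) < 23,500 (L) < 26,400 (M) < 184,500 (F) < 186,500 (H) < 197,100 (J) < …
G wins with the lowest bid; price is set by the runner-up at $23,500.

G is paid $23,500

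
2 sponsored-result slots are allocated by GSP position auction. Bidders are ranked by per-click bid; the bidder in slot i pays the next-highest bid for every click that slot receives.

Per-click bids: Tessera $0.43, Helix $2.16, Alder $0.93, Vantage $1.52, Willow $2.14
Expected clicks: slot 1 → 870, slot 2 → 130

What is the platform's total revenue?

Per-click bids in order: $2.16 (Helix) > $2.14 (Willow) > $1.52 (Vantage) > …
Slot 1: Helix pays $2.14 × 870 = $1861.80
Slot 2: Willow pays $1.52 × 130 = $197.60
Total = $2059.40

Total revenue: $2059.40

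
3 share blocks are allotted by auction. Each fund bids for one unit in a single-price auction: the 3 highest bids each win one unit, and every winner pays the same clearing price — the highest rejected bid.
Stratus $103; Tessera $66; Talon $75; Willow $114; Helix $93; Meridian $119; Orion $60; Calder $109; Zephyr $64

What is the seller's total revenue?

Sorting: 119 (Meridian), 114 (Willow), 109 (Calder), 103 (Stratus), 93 (Helix), …
Top 3: Meridian, Willow, Calder.
Clearing price = highest rejected bid = $103.
Total revenue = 3 × $103 = $309.

Total revenue: $309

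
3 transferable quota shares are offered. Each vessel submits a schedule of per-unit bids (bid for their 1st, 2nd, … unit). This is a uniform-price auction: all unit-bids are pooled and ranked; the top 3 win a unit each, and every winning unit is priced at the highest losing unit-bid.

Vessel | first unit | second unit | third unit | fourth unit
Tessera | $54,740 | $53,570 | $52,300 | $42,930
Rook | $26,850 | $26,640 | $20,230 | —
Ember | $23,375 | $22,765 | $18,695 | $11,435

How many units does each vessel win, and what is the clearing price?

All unit-bids, highest first — top 3: 54,740 (Tessera-1), 53,570 (Tessera-2), 52,300 (Tessera-3)
The (k+1)-th unit-bid is $42,930.
Allocation: Tessera 3.

Tessera 3; clearing price $42,930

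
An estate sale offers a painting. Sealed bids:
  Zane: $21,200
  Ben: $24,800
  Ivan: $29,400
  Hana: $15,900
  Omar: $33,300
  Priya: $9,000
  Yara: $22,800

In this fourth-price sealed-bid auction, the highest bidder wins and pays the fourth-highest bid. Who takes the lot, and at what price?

Omar pays $22,800

Bids ranked: 33,300 (Omar) > 29,400 (Ivan) > 24,800 (Ben) > 22,800 (Yara) > 21,200 (Zane) > 15,900 (Hana) > …
Omar is highest; pays the fourth-highest bid, $22,800.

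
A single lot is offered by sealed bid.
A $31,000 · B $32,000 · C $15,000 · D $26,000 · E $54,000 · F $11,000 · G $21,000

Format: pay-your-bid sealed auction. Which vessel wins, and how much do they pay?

E pays $54,000

Rule: the highest bidder wins and pays their own bid.
Bids in order: 54,000 (E) > 32,000 (B) > 31,000 (A) > 26,000 (D) > 21,000 (G) > 15,000 (C) > …
E has the highest bid and pays exactly that: $54,000.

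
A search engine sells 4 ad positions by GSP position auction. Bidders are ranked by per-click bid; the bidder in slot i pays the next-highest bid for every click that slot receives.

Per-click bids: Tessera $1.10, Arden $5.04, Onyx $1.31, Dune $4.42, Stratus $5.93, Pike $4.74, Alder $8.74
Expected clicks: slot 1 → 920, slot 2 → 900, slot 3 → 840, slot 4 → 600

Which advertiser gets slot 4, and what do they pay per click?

Per-click bids in order: $8.74 (Alder) > $5.93 (Stratus) > $5.04 (Arden) > $4.74 (Pike) > $4.42 (Dune) > …
Slot 4 goes to the fourth-ranked bidder, Pike, who pays the next bid down: $4.42/click.

Pike; $4.42 per click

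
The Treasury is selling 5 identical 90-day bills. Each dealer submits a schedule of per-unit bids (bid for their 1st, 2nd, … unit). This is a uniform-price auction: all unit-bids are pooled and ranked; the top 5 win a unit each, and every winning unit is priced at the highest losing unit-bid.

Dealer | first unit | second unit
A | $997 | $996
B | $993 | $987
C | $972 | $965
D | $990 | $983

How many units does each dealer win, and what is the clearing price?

Pooled unit-bids ranked (top 5): 997 (A-1), 996 (A-2), 993 (B-1), 990 (D-1), 987 (B-2)
The (k+1)-th unit-bid is $983.
Allocation: A 2, B 2, D 1.

A 2, B 2, D 1; clearing price $983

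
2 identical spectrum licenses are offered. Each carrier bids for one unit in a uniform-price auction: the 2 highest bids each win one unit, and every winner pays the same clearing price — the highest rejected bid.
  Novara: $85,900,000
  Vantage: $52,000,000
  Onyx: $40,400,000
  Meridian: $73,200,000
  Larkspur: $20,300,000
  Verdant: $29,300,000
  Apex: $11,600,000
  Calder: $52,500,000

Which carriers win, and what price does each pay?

Sorting: 85,900,000 (Novara), 73,200,000 (Meridian), 52,500,000 (Calder), 52,000,000 (Vantage), …
Winners (2 units): Novara, Meridian.
Clearing price = highest rejected bid = $52,500,000.

Novara, Meridian; each pays $52,500,000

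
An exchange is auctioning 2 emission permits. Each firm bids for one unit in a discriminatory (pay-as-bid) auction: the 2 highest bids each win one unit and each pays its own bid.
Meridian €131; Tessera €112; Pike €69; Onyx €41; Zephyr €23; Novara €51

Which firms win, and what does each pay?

Bids ranked high→low: 131 (Meridian), 112 (Tessera), 69 (Pike), 51 (Novara), …
Winners (2 units): Meridian, Tessera.
Each winner pays its own bid: Meridian €131, Tessera €112.

Meridian €131, Tessera €112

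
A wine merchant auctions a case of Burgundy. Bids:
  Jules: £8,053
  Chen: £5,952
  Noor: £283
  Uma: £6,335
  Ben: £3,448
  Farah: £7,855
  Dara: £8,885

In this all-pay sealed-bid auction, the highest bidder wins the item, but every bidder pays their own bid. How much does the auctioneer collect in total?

Sorting bids: 8,885 (Dara) > 8,053 (Jules) > 7,855 (Farah) > 6,335 (Uma) > 5,952 (Chen) > 3,448 (Ben) > …
Dara wins with the top bid; all bids are sunk regardless.
Every bidder forfeits their bid regardless of winning.
Revenue = 8,053 + 5,952 + 283 + 6,335 + 3,448 + 7,855 + 8,885 = £40,811.

Total revenue: £40,811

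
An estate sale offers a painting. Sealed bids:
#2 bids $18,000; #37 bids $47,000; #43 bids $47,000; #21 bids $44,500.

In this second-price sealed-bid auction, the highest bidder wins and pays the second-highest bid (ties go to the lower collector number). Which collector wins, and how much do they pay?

Bids ranked: 47,000 (#37) > 47,000 (#43) > 44,500 (#21) > 18,000 (#2)
#37 and #43 tie at $47,000; tie-break gives it to #37.
#37 is highest; pays the second-highest bid, $47,000.

#37 pays $47,000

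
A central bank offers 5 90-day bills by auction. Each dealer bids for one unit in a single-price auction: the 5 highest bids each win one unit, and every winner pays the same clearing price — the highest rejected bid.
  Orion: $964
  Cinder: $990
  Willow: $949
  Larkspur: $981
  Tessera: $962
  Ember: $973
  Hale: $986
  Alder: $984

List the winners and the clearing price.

Cinder, Hale, Alder, Larkspur, Ember; each pays $964

Bids ranked high→low: 990 (Cinder), 986 (Hale), 984 (Alder), 981 (Larkspur), 973 (Ember), 964 (Orion), 962 (Tessera), …
Top 5: Cinder, Hale, Alder, Larkspur, Ember.
Highest unsuccessful bid: $964 → clearing price.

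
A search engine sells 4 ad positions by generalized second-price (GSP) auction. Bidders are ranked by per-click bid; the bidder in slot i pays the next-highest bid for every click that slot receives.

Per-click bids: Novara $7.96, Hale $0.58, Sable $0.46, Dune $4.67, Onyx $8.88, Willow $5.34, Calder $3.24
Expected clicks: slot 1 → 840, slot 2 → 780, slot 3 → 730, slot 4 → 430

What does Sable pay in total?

Sorting advertisers: $8.88 (Onyx) > $7.96 (Novara) > $5.34 (Willow) > $4.67 (Dune) > $3.24 (Calder) > …
Sable ranks below slot 4 → no slot, pays nothing.

Sable pays $0.00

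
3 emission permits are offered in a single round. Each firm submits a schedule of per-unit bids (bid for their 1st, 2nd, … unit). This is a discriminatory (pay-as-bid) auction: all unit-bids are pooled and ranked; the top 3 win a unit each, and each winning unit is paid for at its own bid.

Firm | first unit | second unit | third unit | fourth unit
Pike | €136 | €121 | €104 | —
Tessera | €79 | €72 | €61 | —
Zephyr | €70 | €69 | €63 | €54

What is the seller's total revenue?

Merging the schedules and taking the best 3: 136 (Pike-1), 121 (Pike-2), 104 (Pike-3)
Next rejected bid: €79 (not a price — pay-as-bid).
Each winning unit pays its own bid.
Revenue = 136 + 121 + 104 = €361.

Total revenue: €361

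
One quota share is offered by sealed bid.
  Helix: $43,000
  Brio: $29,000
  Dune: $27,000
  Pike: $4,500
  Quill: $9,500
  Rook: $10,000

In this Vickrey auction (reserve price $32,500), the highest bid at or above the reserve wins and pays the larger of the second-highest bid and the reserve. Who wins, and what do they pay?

Bids in order: 43,000 (Helix) > 29,000 (Brio) > 27,000 (Dune) > 10,000 (Rook) > 9,500 (Quill) > 4,500 (Pike)
Highest eligible bid: Helix at $43,000.
Second-highest bid $29,000 is below the reserve $32,500, so the reserve binds → payment $32,500.

Helix pays $32,500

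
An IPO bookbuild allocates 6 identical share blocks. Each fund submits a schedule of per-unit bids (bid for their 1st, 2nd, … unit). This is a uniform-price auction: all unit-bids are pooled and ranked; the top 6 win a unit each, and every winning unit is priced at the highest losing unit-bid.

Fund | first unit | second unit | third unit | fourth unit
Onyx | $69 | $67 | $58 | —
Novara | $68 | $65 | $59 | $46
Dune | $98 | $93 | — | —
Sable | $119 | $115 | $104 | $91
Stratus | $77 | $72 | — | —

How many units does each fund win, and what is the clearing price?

Dune 2, Sable 4; clearing price $77

All unit-bids, highest first — top 6: 119 (Sable-1), 115 (Sable-2), 104 (Sable-3), 98 (Dune-1), 93 (Dune-2), 91 (Sable-4)
The (k+1)-th unit-bid is $77.
Allocation: Dune 2, Sable 4.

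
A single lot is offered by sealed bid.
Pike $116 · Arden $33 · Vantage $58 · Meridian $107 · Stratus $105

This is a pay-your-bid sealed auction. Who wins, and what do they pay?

Pike pays $116

Bids in order: 116 (Pike) > 107 (Meridian) > 105 (Stratus) > 58 (Vantage) > 33 (Arden)
Pike is highest → pays own bid, $116.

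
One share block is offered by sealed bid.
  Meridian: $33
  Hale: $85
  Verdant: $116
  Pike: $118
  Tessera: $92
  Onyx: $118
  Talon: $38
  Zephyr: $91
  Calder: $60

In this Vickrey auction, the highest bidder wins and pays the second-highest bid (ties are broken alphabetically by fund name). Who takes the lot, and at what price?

Onyx pays $118

Bids ranked: 118 (Onyx) > 118 (Pike) > 116 (Verdant) > 92 (Tessera) > 91 (Zephyr) > 85 (Hale) > …
Onyx and Pike tie at $118; tie-break gives it to Onyx.
Onyx wins with the highest bid; price is set by the runner-up at $118.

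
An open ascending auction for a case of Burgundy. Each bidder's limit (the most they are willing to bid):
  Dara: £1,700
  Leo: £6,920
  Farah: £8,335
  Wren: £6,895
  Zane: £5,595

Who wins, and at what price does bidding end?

Limits in order: 8,335 (Farah) > 6,920 (Leo) > 6,895 (Wren) > 5,595 (Zane) > 1,700 (Dara)
Once the price passes £6,920, only Farah is left; the hammer falls at Leo's limit of £6,920.

Farah wins at £6,920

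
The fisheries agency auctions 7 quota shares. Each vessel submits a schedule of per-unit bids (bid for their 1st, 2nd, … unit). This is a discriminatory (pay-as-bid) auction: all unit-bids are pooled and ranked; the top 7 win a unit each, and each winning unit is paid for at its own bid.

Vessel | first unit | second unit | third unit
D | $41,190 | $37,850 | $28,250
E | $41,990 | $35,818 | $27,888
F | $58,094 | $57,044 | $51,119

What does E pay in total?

E pays $77,808

Pooled unit-bids ranked (top 7): 58,094 (F-1), 57,044 (F-2), 51,119 (F-3), 41,990 (E-1), 41,190 (D-1), 37,850 (D-2), 35,818 (E-2)
Next rejected bid: $28,250 (not a price — pay-as-bid).
E's winning unit-bids: 41,990 + 35,818 = $77,808.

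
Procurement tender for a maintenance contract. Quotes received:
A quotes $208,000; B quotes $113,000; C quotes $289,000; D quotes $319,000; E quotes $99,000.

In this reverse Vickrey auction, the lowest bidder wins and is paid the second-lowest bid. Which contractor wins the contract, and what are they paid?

Bids ranked: 99,000 (E) < 113,000 (B) < 208,000 (A) < 289,000 (C) < 319,000 (D)
E wins with the lowest bid; price is set by the runner-up at $113,000.

E is paid $113,000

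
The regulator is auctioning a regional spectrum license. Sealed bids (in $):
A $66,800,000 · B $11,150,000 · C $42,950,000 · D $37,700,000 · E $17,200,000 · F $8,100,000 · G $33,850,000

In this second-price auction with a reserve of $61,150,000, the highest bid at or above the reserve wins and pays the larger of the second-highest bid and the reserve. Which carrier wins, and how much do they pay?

A pays $61,150,000

Second-price auction with a reserve of $61,150,000: the highest bid at or above the reserve wins and pays the larger of the second-highest bid and the reserve.
Sorting bids: 66,800,000 (A) > 42,950,000 (C) > 37,700,000 (D) > 33,850,000 (G) > 17,200,000 (E) > 11,150,000 (B) > …
Highest eligible bid: A at $66,800,000.
max(second-highest $42,950,000, reserve $61,150,000) = $61,150,000.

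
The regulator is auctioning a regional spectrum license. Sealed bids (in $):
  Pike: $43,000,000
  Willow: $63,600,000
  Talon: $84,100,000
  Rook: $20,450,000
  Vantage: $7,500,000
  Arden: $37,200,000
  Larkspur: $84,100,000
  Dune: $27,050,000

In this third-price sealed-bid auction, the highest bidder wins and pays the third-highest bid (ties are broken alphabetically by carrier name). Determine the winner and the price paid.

Rule: the highest bidder wins and pays the third-highest bid.
Sorting bids: 84,100,000 (Larkspur) > 84,100,000 (Talon) > 63,600,000 (Willow) > 43,000,000 (Pike) > 37,200,000 (Arden) > 27,050,000 (Dune) > …
Larkspur and Talon tie at $84,100,000; tie-break gives it to Larkspur.
Larkspur is highest; pays the third-highest bid, $63,600,000.

Larkspur pays $63,600,000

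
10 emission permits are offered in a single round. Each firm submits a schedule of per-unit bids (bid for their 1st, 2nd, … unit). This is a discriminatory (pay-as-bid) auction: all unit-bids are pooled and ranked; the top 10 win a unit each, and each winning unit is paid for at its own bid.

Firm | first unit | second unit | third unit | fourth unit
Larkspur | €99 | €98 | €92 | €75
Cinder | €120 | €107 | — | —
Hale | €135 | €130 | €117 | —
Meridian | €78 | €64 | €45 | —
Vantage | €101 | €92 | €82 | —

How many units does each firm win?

Cinder 2, Hale 3, Larkspur 3, Vantage 2

Pooled unit-bids ranked (top 10): 135 (Hale-1), 130 (Hale-2), 120 (Cinder-1), 117 (Hale-3), 107 (Cinder-2), 101 (Vantage-1), 99 (Larkspur-1), 98 (Larkspur-2), 92 (Larkspur-3), 92 (Vantage-2)
Next rejected bid: €82 (not a price — pay-as-bid).
Allocation: Cinder 2, Hale 3, Larkspur 3, Vantage 2.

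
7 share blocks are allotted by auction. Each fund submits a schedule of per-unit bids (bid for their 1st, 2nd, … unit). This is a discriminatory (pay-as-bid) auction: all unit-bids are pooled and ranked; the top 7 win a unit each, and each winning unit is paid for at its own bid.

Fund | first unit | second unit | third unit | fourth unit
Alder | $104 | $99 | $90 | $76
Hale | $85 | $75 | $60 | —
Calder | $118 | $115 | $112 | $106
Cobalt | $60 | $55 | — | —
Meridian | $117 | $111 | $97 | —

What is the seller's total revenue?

Total revenue: $783

Pooled unit-bids ranked (top 7): 118 (Calder-1), 117 (Meridian-1), 115 (Calder-2), 112 (Calder-3), 111 (Meridian-2), 106 (Calder-4), 104 (Alder-1)
Next rejected bid: $99 (not a price — pay-as-bid).
Each winning unit pays its own bid.
Revenue = 118 + 117 + 115 + 112 + 111 + 106 + 104 = $783.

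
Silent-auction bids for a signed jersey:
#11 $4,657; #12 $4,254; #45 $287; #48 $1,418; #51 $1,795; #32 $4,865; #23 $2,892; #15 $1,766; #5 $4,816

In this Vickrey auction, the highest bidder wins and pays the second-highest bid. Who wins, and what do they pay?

Sorting bids: 4,865 (#32) > 4,816 (#5) > 4,657 (#11) > 4,254 (#12) > 2,892 (#23) > 1,795 (#51) > …
Second-price: #32 pays #5's bid of $4,816.

#32 pays $4,816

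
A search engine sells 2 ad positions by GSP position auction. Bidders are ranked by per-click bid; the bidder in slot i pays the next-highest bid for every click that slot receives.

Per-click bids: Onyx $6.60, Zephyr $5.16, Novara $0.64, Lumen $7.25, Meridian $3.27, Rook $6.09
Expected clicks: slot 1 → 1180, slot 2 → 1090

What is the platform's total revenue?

Sorting advertisers: $7.25 (Lumen) > $6.60 (Onyx) > $6.09 (Rook) > …
Slot 1: Lumen pays $6.60 × 1180 = $7788.00
Slot 2: Onyx pays $6.09 × 1090 = $6638.10
Total = $14426.10

Total revenue: $14426.10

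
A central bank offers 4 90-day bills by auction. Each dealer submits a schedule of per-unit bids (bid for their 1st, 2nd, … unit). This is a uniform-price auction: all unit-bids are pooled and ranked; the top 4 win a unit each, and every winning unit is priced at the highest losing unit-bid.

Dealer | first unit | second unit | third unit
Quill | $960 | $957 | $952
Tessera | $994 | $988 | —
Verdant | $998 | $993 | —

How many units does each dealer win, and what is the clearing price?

Tessera 2, Verdant 2; clearing price $960

Merging the schedules and taking the best 4: 998 (Verdant-1), 994 (Tessera-1), 993 (Verdant-2), 988 (Tessera-2)
First bid not allocated: $960.
Allocation: Tessera 2, Verdant 2.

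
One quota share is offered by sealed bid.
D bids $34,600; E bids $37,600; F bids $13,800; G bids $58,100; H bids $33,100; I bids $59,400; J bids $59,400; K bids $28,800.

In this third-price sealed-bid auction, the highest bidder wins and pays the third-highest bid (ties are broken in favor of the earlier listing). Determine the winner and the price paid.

Third-price sealed-bid auction: the highest bidder wins and pays the third-highest bid.
Bids ranked: 59,400 (I) > 59,400 (J) > 58,100 (G) > 37,600 (E) > 34,600 (D) > 33,100 (H) > …
I and J tie at $59,400; tie-break gives it to I.
I wins; payment is bid #3 in the ranking = $58,100.

I pays $58,100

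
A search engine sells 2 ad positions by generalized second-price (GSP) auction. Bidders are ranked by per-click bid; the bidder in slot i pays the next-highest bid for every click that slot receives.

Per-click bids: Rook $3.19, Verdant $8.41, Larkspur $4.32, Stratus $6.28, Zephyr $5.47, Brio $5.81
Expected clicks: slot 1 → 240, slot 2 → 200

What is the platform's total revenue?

Ranked by bid: $8.41 (Verdant) > $6.28 (Stratus) > $5.81 (Brio) > …
Slot 1: Verdant pays $6.28 × 240 = $1507.20
Slot 2: Stratus pays $5.81 × 200 = $1162.00
Total = $2669.20

Total revenue: $2669.20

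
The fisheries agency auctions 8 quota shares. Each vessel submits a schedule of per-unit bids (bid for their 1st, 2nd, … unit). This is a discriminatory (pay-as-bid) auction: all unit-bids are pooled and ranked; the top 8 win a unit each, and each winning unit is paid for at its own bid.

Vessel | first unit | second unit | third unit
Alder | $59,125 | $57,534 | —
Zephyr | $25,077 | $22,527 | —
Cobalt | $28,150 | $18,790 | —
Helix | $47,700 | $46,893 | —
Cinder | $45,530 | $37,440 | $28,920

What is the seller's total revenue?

All unit-bids, highest first — top 8: 59,125 (Alder-1), 57,534 (Alder-2), 47,700 (Helix-1), 46,893 (Helix-2), 45,530 (Cinder-1), 37,440 (Cinder-2), 28,920 (Cinder-3), 28,150 (Cobalt-1)
Next rejected bid: $25,077 (not a price — pay-as-bid).
Each winning unit pays its own bid.
Revenue = 59,125 + 57,534 + 47,700 + 46,893 + 45,530 + 37,440 + 28,920 + 28,150 = $351,292.

Total revenue: $351,292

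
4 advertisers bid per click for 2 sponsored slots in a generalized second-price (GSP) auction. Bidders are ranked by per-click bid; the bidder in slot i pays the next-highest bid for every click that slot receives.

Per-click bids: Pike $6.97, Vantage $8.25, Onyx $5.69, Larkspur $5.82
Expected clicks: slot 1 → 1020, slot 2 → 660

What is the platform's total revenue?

Ranked by bid: $8.25 (Vantage) > $6.97 (Pike) > $5.82 (Larkspur) > …
Slot 1: Vantage pays $6.97 × 1020 = $7109.40
Slot 2: Pike pays $5.82 × 660 = $3841.20
Total = $10950.60

Total revenue: $10950.60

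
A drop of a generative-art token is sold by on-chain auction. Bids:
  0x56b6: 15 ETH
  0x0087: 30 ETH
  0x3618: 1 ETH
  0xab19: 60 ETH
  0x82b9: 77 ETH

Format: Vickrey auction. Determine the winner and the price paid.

Sorting bids: 77 (0x82b9) > 60 (0xab19) > 30 (0x0087) > 15 (0x56b6) > 1 (0x3618)
Second-price: 0x82b9 pays 0xab19's bid of 60 ETH.

0x82b9 pays 60 ETH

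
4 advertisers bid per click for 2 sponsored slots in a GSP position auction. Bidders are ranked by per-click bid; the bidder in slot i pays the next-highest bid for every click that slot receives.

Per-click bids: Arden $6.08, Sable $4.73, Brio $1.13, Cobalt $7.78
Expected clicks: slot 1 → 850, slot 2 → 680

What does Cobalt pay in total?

Cobalt pays $5168.00

Sorting advertisers: $7.78 (Cobalt) > $6.08 (Arden) > $4.73 (Sable) > …
Cobalt holds slot 1 → pays next bid $6.08 × 850 clicks = $5168.00.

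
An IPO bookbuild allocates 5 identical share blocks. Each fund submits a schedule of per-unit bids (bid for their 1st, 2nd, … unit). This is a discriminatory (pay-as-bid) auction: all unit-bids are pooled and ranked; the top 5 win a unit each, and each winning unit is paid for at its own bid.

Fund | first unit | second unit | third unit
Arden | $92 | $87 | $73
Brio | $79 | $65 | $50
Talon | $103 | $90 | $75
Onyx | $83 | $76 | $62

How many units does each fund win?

Arden 2, Onyx 1, Talon 2

Pooled unit-bids ranked (top 5): 103 (Talon-1), 92 (Arden-1), 90 (Talon-2), 87 (Arden-2), 83 (Onyx-1)
Next rejected bid: $79 (not a price — pay-as-bid).
Allocation: Arden 2, Onyx 1, Talon 2.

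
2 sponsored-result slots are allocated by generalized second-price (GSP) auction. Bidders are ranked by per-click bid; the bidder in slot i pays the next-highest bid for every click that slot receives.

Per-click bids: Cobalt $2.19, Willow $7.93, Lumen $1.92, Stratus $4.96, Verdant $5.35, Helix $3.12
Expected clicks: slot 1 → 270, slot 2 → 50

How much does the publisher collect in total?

Total revenue: $1692.50

Ranked by bid: $7.93 (Willow) > $5.35 (Verdant) > $4.96 (Stratus) > …
Slot 1: Willow pays $5.35 × 270 = $1444.50
Slot 2: Verdant pays $4.96 × 50 = $248.00
Total = $1692.50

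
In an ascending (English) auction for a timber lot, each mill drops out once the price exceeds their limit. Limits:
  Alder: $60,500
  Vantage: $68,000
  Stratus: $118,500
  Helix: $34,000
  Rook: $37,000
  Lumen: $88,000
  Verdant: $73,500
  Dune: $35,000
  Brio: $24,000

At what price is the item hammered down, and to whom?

Limits in order: 118,500 (Stratus) > 88,000 (Lumen) > 73,500 (Verdant) > 68,000 (Vantage) > 60,500 (Alder) > 37,000 (Rook) > …
Bidding ends when Lumen exits at $88,000; Stratus takes it.

Stratus wins at $88,000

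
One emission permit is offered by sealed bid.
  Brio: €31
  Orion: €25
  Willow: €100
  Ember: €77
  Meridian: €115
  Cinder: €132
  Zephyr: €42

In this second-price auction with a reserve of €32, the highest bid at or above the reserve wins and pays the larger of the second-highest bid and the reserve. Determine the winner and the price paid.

Bids in order: 132 (Cinder) > 115 (Meridian) > 100 (Willow) > 77 (Ember) > 42 (Zephyr) > 31 (Brio) > …
Cinder has the top bid at or above the reserve (€132).
max(second-highest €115, reserve €32) = €115; the reserve does not bind.

Cinder pays €115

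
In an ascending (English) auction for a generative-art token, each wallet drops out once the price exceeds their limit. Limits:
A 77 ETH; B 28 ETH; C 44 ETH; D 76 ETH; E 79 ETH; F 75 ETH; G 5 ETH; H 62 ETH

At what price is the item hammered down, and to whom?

Limits in order: 79 (E) > 77 (A) > 76 (D) > 75 (F) > 62 (H) > 44 (C) > …
Bidding ends when A exits at 77 ETH; E takes it.

E wins at 77 ETH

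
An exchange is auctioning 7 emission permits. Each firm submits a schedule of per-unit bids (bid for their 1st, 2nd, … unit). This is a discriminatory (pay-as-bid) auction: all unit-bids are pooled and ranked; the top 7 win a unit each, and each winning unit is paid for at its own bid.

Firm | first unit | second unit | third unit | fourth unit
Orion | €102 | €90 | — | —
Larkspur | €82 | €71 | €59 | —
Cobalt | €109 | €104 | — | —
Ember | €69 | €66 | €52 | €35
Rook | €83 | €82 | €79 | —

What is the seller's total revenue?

Total revenue: €652

Merging the schedules and taking the best 7: 109 (Cobalt-1), 104 (Cobalt-2), 102 (Orion-1), 90 (Orion-2), 83 (Rook-1), 82 (Larkspur-1), 82 (Rook-2)
Next rejected bid: €79 (not a price — pay-as-bid).
Each winning unit pays its own bid.
Revenue = 109 + 104 + 102 + 90 + 83 + 82 + 82 = €652.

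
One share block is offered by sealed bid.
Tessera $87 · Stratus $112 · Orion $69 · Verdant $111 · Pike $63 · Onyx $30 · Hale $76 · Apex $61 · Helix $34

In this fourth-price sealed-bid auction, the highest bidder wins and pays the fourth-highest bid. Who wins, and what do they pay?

Rule: the highest bidder wins and pays the fourth-highest bid.
Bids ranked: 112 (Stratus) > 111 (Verdant) > 87 (Tessera) > 76 (Hale) > 69 (Orion) > 63 (Pike) > …
Stratus is highest; pays the fourth-highest bid, $76.

Stratus pays $76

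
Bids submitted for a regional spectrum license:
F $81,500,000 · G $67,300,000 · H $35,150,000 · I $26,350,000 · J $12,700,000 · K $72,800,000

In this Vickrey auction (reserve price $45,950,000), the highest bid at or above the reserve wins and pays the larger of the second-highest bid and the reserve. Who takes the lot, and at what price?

F pays $72,800,000

Vickrey auction (reserve price $45,950,000): the highest bid at or above the reserve wins and pays the larger of the second-highest bid and the reserve.
Bids in order: 81,500,000 (F) > 72,800,000 (K) > 67,300,000 (G) > 35,150,000 (H) > 26,350,000 (I) > 12,700,000 (J)
Highest eligible bid: F at $81,500,000.
max(second-highest $72,800,000, reserve $45,950,000) = $72,800,000; the reserve does not bind.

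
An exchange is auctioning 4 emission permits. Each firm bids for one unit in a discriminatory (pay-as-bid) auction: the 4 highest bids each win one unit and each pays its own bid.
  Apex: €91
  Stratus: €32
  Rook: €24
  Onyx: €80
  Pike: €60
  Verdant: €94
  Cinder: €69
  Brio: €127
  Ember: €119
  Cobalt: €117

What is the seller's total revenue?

Total revenue: €457

Bids ranked high→low: 127 (Brio), 119 (Ember), 117 (Cobalt), 94 (Verdant), 91 (Apex), 80 (Onyx), …
Top 4: Brio, Ember, Cobalt, Verdant.
Total revenue = 127 + 119 + 117 + 94 = €457.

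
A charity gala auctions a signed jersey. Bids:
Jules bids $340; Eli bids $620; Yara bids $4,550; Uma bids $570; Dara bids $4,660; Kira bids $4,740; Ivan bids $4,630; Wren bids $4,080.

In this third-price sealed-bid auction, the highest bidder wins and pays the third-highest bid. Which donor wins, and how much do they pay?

Kira pays $4,630

Rule: the highest bidder wins and pays the third-highest bid.
Bids ranked: 4,740 (Kira) > 4,660 (Dara) > 4,630 (Ivan) > 4,550 (Yara) > 4,080 (Wren) > 620 (Eli) > …
Kira is highest; pays the third-highest bid, $4,630.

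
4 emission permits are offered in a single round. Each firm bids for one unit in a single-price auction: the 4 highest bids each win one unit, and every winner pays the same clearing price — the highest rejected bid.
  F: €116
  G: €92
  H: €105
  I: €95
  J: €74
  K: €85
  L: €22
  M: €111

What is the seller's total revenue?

Total revenue: €368

Ordering the bids: 116 (F), 111 (M), 105 (H), 95 (I), 92 (G), 85 (K), …
Top 4: F, M, H, I.
Clearing price = highest rejected bid = €92.
Total revenue = 4 × €92 = €368.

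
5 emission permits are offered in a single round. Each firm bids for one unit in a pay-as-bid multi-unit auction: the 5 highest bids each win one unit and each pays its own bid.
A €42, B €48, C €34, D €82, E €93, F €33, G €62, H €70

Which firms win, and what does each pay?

Sorting: 93 (E), 82 (D), 70 (H), 62 (G), 48 (B), 42 (A), 34 (C), …
Top 5: E, D, H, G, B.
Each winner pays its own bid: E €93, D €82, H €70, G €62, B €48.

E €93, D €82, H €70, G €62, B €48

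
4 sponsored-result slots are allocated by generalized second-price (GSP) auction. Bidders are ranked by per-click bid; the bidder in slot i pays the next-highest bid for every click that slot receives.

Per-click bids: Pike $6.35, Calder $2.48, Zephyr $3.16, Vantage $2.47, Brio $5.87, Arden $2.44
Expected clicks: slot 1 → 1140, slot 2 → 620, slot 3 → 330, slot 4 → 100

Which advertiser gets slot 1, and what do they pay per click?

Ranked by bid: $6.35 (Pike) > $5.87 (Brio) > $3.16 (Zephyr) > $2.48 (Calder) > $2.47 (Vantage) > …
Slot 1 goes to the first-ranked bidder, Pike, who pays the next bid down: $5.87/click.

Pike; $5.87 per click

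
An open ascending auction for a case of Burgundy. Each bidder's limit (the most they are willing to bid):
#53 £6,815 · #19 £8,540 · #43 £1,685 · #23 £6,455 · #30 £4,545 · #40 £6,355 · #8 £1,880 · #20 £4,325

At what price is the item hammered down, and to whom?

Limits ranked: 8,540 (#19) > 6,815 (#53) > 6,455 (#23) > 6,355 (#40) > 4,545 (#30) > 4,325 (#20) > …
#53 is the last rival to drop out, at £6,815; #19 remains and wins at that price.

#19 wins at £6,815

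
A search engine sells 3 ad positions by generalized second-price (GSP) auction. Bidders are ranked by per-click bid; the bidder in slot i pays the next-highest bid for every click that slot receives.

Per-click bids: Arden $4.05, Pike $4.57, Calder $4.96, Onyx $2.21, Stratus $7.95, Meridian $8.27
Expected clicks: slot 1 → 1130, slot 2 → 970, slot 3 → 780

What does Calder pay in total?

Per-click bids in order: $8.27 (Meridian) > $7.95 (Stratus) > $4.96 (Calder) > $4.57 (Pike) > …
Calder holds slot 3 → pays next bid $4.57 × 780 clicks = $3564.60.

Calder pays $3564.60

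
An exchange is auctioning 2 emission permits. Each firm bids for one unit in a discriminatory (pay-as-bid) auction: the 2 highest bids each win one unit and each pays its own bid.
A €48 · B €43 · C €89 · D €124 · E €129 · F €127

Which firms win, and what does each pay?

E €129, F €127

Sorting: 129 (E), 127 (F), 124 (D), 89 (C), …
Top 2: E, F.
Each winner pays its own bid: E €129, F €127.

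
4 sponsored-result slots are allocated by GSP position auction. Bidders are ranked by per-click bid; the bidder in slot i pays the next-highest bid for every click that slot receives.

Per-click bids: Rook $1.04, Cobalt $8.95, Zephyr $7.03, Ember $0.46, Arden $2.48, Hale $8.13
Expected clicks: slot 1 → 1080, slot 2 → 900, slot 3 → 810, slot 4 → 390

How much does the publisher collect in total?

Total revenue: $17521.80

Per-click bids in order: $8.95 (Cobalt) > $8.13 (Hale) > $7.03 (Zephyr) > $2.48 (Arden) > $1.04 (Rook) > …
Slot 1: Cobalt pays $8.13 × 1080 = $8780.40
Slot 2: Hale pays $7.03 × 900 = $6327.00
Slot 3: Zephyr pays $2.48 × 810 = $2008.80
Slot 4: Arden pays $1.04 × 390 = $405.60
Total = $17521.80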